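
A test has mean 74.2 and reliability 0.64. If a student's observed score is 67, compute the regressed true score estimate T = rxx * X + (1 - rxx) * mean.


T_est = rxx * X + (1 - rxx) * mean
T_est = 0.64 * 67 + 0.36 * 74.2
T_est = 42.88 + 26.712
T_est = 69.592

69.592


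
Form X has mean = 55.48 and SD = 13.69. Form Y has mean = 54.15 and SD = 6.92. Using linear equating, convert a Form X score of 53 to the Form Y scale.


slope = SD_Y / SD_X = 6.92 / 13.69 ~ 0.5055
intercept = mean_Y - slope * mean_X = 54.15 - (6.92 / 13.69) * 55.48 ~ 26.1061
Y = slope * X + intercept. To avoid rounding drift from the rounded slope/intercept, evaluate the equivalent form Y = mean_Y + SD_Y * (X - mean_X) / SD_X at full precision:
Y = 54.15 + 6.92 * (53 - 55.48) / 13.69
Y = 54.15 - 6.92 * 2.48 / 13.69
Y = 54.15 - 17.1616 / 13.69
Y = 54.15 - 1.2536
Y = 52.8964

52.8964


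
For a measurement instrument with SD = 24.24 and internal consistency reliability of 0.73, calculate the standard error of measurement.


SEM = SD * sqrt(1 - rxx)
SEM = 24.24 * sqrt(1 - 0.73)
SEM = 24.24 * sqrt(0.27) = 24.24 * 0.519615
SEM = 12.5955

12.5955


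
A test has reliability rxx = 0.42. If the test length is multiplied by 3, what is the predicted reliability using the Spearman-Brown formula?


r_new = (n * rxx) / (1 + (n-1) * rxx)
r_new = (3 * 0.42) / (1 + 2 * 0.42)
r_new = 1.26 / 1.84
r_new = 0.6848

0.6848


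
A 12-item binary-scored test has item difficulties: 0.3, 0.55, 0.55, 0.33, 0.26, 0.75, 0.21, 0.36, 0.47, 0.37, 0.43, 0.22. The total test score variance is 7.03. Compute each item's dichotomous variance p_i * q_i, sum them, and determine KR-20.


For each item, compute p_i * q_i:
  Item 1: 0.3 * 0.7 = 0.21
  Item 2: 0.55 * 0.45 = 0.2475
  Item 3: 0.55 * 0.45 = 0.2475
  Item 4: 0.33 * 0.67 = 0.2211
  Item 5: 0.26 * 0.74 = 0.1924
  Item 6: 0.75 * 0.25 = 0.1875
  Item 7: 0.21 * 0.79 = 0.1659
  Item 8: 0.36 * 0.64 = 0.2304
  Item 9: 0.47 * 0.53 = 0.2491
  Item 10: 0.37 * 0.63 = 0.2331
  Item 11: 0.43 * 0.57 = 0.2451
  Item 12: 0.22 * 0.78 = 0.1716
Sum(p_i * q_i) = 0.21 + 0.2475 + 0.2475 + 0.2211 + 0.1924 + 0.1875 + 0.1659 + 0.2304 + 0.2491 + 0.2331 + 0.2451 + 0.1716 = 2.6012
KR-20 = (k/(k-1)) * (1 - Sum(p_i*q_i) / Var_total)
= (12/11) * (1 - 2.6012/7.03)
= 1.0909 * 0.63
KR-20 = 0.6873

0.6873


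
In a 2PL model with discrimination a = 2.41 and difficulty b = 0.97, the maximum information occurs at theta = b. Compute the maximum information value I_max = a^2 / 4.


For 2PL, max info at theta = b = 0.97
I_max = a^2 / 4 = 2.41^2 / 4
= 5.8081 / 4
I_max = 1.452

1.452


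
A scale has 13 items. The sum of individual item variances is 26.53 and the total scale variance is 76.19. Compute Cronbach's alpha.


alpha = (k/(k-1)) * (1 - sum(si^2)/s_total^2)
= (13/12) * (1 - 26.53/76.19)
alpha = 0.7061

0.7061


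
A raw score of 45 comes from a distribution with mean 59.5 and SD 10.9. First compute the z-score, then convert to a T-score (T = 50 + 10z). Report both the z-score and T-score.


z = (X - mean) / SD = (45 - 59.5) / 10.9
z = -14.5 / 10.9
z = -1.3303
T-score = T = 50 + 10z
Carry z at full precision (z = -14.5 / 10.9) into the conversion:
T-score = 50 + 10 * (-14.5 / 10.9) = 50 + -145 / 10.9
T-score = 50 + -13.3028
T-score = 36.6972

36.6972


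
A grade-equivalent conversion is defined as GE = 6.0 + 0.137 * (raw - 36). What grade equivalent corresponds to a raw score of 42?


raw - median = 42 - 36 = 6
slope * diff = 0.137 * 6 = 0.822
GE = 6.0 + 0.822
GE = 6.822

6.822


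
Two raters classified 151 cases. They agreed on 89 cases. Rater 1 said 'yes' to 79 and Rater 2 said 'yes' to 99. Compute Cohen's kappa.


P_o = 89/151 = 0.589404
P_e = (79*99 + 72*52) / 22801 = 0.507215
kappa = (P_o - P_e) / (1 - P_e)
kappa = (0.589404 - 0.507215) / (1 - 0.507215)
kappa = 0.1668

0.1668


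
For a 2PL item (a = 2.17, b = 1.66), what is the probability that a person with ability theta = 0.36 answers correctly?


a*(theta - b) = 2.17 * (0.36 - 1.66) = -2.821
exp(--2.821) = 16.7936
P = 1 / (1 + 16.7936)
P = 0.0562

0.0562


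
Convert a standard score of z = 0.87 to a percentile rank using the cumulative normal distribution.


CDF(z) = 0.5 * (1 + erf(z/sqrt(2)))
erf(0.6152) = 0.6157
CDF = 0.8078
Percentile rank = 0.8078 * 100 = 80.78

80.78


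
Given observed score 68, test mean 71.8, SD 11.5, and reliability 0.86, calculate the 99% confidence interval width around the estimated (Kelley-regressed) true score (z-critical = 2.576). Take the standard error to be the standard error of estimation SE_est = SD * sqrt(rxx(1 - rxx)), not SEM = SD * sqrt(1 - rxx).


True score estimate = 0.86*68 + 0.14*71.8 = 68.532
SE_est = SD * sqrt(rxx * (1 - rxx)) = 11.5 * sqrt(0.86 * 0.14) = 11.5 * sqrt(0.1204) = 3.990351
CI = T_est +/- z * SE_est, so width = 2 * z * SE_est = 2 * 2.576 * 3.990351
Width = 20.5583

20.5583


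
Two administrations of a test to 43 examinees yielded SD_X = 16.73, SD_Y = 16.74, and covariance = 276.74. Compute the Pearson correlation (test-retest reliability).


r = cov(X,Y) / (SD_X * SD_Y)
r = 276.74 / (16.73 * 16.74)
r = 276.74 / 280.0602
r = 0.9881

0.9881


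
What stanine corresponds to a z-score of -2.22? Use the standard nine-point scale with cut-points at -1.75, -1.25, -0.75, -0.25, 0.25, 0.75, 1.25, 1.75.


Stanine boundaries: [-1.75, -1.25, -0.75, -0.25, 0.25, 0.75, 1.25, 1.75]
z = -2.22
Check each boundary:
  z < -1.75
  z < -1.25
  z < -0.75
  z < -0.25
  z < 0.25
  z < 0.75
  z < 1.25
  z < 1.75
Highest qualifying boundary gives stanine = 1

1


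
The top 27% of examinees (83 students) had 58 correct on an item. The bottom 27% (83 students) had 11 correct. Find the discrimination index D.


p_upper = 58/83 = 0.6988
p_lower = 11/83 = 0.1325
D = 0.6988 - 0.1325 = 0.5663

0.5663


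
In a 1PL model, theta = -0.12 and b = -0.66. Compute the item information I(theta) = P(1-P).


P = 1/(1+exp(-(-0.12--0.66))) = 0.6318
I = P*(1-P) = 0.6318 * 0.3682
I = 0.2326

0.2326


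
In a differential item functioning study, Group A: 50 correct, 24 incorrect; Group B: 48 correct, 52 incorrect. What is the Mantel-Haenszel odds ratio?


Odds_A = 50/24 = 2.0833
Odds_B = 48/52 = 0.9231
OR = Odds_A / Odds_B = 2.0833 / 0.9231
Exactly, OR = (50 * 52) / (24 * 48) = 2600 / 1152
OR = 2.2569

2.2569


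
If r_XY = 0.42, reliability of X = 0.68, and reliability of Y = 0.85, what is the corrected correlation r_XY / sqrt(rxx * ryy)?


r_corrected = rxy / sqrt(rxx * ryy)
= 0.42 / sqrt(0.68 * 0.85)
= 0.42 / sqrt(0.578)
= 0.42 / 0.760263
r_corrected = 0.5524

0.5524


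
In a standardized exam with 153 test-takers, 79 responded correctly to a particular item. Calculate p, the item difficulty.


Item difficulty p = number correct / total examinees
p = 79 / 153
p = 0.5163

0.5163


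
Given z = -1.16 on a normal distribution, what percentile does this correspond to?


CDF(z) = 0.5 * (1 + erf(z/sqrt(2)))
erf(-0.8202) = -0.754
CDF = 0.123
Percentile rank = 0.123 * 100 = 12.3

12.3


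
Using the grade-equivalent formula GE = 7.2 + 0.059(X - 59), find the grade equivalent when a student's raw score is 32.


raw - median = 32 - 59 = -27
slope * diff = 0.059 * -27 = -1.593
GE = 7.2 + -1.593
GE = 5.607

5.607


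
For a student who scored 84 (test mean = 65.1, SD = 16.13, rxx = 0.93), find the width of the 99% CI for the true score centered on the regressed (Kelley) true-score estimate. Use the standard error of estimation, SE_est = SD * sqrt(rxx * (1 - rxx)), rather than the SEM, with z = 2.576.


True score estimate = 0.93*84 + 0.07*65.1 = 82.677
SE_est = SD * sqrt(rxx * (1 - rxx)) = 16.13 * sqrt(0.93 * 0.07) = 16.13 * sqrt(0.0651) = 4.115521
CI = T_est +/- z * SE_est, so width = 2 * z * SE_est = 2 * 2.576 * 4.115521
Width = 21.2032

21.2032


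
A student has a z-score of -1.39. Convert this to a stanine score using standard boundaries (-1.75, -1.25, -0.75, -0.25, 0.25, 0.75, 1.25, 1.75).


Stanine boundaries: [-1.75, -1.25, -0.75, -0.25, 0.25, 0.75, 1.25, 1.75]
z = -1.39
Check each boundary:
  z >= -1.75 -> could be stanine 2
  z < -1.25
  z < -0.75
  z < -0.25
  z < 0.25
  z < 0.75
  z < 1.25
  z < 1.75
Highest qualifying boundary gives stanine = 2

2


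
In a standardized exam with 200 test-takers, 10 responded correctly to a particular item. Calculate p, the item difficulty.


Item difficulty p = number correct / total examinees
p = 10 / 200
p = 0.05

0.05


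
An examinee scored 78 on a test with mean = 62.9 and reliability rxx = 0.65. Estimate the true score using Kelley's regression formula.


T_est = rxx * X + (1 - rxx) * mean
T_est = 0.65 * 78 + 0.35 * 62.9
T_est = 50.7 + 22.015
T_est = 72.715

72.715


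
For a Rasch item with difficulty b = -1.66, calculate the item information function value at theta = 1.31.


P = 1/(1+exp(-(1.31--1.66))) = 0.9512
I = P*(1-P) = 0.9512 * 0.0488
I = 0.0464

0.0464


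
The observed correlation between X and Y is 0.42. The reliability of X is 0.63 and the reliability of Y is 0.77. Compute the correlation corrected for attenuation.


r_corrected = rxy / sqrt(rxx * ryy)
= 0.42 / sqrt(0.63 * 0.77)
= 0.42 / sqrt(0.4851)
= 0.42 / 0.696491
r_corrected = 0.603

0.603


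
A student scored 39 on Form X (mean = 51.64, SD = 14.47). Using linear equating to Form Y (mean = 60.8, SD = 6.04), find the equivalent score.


slope = SD_Y / SD_X = 6.04 / 14.47 ~ 0.4174
intercept = mean_Y - slope * mean_X = 60.8 - (6.04 / 14.47) * 51.64 ~ 39.2447
Y = slope * X + intercept. To avoid rounding drift from the rounded slope/intercept, evaluate the equivalent form Y = mean_Y + SD_Y * (X - mean_X) / SD_X at full precision:
Y = 60.8 + 6.04 * (39 - 51.64) / 14.47
Y = 60.8 - 6.04 * 12.64 / 14.47
Y = 60.8 - 76.3456 / 14.47
Y = 60.8 - 5.2761
Y = 55.5239

55.5239


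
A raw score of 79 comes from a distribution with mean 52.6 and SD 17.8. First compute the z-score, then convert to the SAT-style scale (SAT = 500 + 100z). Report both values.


z = (X - mean) / SD = (79 - 52.6) / 17.8
z = 26.4 / 17.8
z = 1.4831
SAT-scale = SAT = 500 + 100z
Carry z at full precision (z = 26.4 / 17.8) into the conversion:
SAT-scale = 500 + 100 * (26.4 / 17.8) = 500 + 2640 / 17.8
SAT-scale = 500 + 148.3146
SAT-scale = 648.3146

648.3146


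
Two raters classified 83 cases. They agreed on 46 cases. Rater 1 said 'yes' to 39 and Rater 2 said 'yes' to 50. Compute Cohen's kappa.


P_o = 46/83 = 0.554217
P_e = (39*50 + 44*33) / 6889 = 0.493831
kappa = (P_o - P_e) / (1 - P_e)
kappa = (0.554217 - 0.493831) / (1 - 0.493831)
kappa = 0.1193

0.1193


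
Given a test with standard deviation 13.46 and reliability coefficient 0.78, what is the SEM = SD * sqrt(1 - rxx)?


SEM = SD * sqrt(1 - rxx)
SEM = 13.46 * sqrt(1 - 0.78)
SEM = 13.46 * sqrt(0.22) = 13.46 * 0.469042
SEM = 6.3133

6.3133


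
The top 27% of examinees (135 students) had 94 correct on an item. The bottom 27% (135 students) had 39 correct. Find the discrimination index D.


p_upper = 94/135 = 0.6963
p_lower = 39/135 = 0.2889
D = 0.6963 - 0.2889 = 0.4074

0.4074


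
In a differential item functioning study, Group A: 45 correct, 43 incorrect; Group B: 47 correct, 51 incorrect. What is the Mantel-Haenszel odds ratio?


Odds_A = 45/43 = 1.0465
Odds_B = 47/51 = 0.9216
OR = Odds_A / Odds_B = 1.0465 / 0.9216
Exactly, OR = (45 * 51) / (43 * 47) = 2295 / 2021
OR = 1.1356

1.1356


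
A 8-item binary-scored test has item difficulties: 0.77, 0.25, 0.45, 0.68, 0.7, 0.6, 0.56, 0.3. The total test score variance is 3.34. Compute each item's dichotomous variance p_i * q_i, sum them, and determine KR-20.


For each item, compute p_i * q_i:
  Item 1: 0.77 * 0.23 = 0.1771
  Item 2: 0.25 * 0.75 = 0.1875
  Item 3: 0.45 * 0.55 = 0.2475
  Item 4: 0.68 * 0.32 = 0.2176
  Item 5: 0.7 * 0.3 = 0.21
  Item 6: 0.6 * 0.4 = 0.24
  Item 7: 0.56 * 0.44 = 0.2464
  Item 8: 0.3 * 0.7 = 0.21
Sum(p_i * q_i) = 0.1771 + 0.1875 + 0.2475 + 0.2176 + 0.21 + 0.24 + 0.2464 + 0.21 = 1.7361
KR-20 = (k/(k-1)) * (1 - Sum(p_i*q_i) / Var_total)
= (8/7) * (1 - 1.7361/3.34)
= 1.1429 * 0.4802
KR-20 = 0.5488

0.5488


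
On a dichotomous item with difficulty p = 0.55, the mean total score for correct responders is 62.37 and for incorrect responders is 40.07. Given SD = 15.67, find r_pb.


q = 1 - p = 0.45
rpb = ((M1 - M0) / SD) * sqrt(p * q)
rpb = ((62.37 - 40.07) / 15.67) * sqrt(0.55 * 0.45)
rpb = 0.708

0.708


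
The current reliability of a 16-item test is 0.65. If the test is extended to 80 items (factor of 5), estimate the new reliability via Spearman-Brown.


r_new = (n * rxx) / (1 + (n-1) * rxx)
r_new = (5 * 0.65) / (1 + 4 * 0.65)
r_new = 3.25 / 3.6
r_new = 0.9028

0.9028


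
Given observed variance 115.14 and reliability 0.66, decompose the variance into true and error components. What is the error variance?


var_true = rxx * var_obs = 0.66 * 115.14 = 75.9924
var_error = var_obs - var_true
var_error = 115.14 - 75.9924
var_error = 39.1476

39.1476


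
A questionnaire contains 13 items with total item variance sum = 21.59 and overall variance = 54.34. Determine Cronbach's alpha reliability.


alpha = (k/(k-1)) * (1 - sum(si^2)/s_total^2)
= (13/12) * (1 - 21.59/54.34)
alpha = 0.6529

0.6529


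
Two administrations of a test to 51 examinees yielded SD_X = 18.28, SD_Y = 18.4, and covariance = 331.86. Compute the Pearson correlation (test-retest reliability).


r = cov(X,Y) / (SD_X * SD_Y)
r = 331.86 / (18.28 * 18.4)
r = 331.86 / 336.352
r = 0.9866

0.9866


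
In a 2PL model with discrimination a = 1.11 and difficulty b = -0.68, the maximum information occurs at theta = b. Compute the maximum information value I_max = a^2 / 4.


For 2PL, max info at theta = b = -0.68
I_max = a^2 / 4 = 1.11^2 / 4
= 1.2321 / 4
I_max = 0.308

0.308


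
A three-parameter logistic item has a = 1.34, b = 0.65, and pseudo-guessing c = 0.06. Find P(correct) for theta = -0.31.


logit = 1.34*(-0.31 - 0.65) = -1.2864
P* = 1/(1 + exp(--1.2864)) = 0.2165
P = 0.06 + (1 - 0.06) * 0.2165
P = 0.2635

0.2635


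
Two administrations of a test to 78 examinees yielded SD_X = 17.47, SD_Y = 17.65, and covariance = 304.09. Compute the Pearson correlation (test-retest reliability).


r = cov(X,Y) / (SD_X * SD_Y)
r = 304.09 / (17.47 * 17.65)
r = 304.09 / 308.3455
r = 0.9862

0.9862


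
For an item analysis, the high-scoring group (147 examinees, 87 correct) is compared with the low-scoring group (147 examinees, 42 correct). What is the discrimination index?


p_upper = 87/147 = 0.5918
p_lower = 42/147 = 0.2857
D = 0.5918 - 0.2857 = 0.3061

0.3061


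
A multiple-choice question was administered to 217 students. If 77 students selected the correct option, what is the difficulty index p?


Item difficulty p = number correct / total examinees
p = 77 / 217
p = 0.3548

0.3548


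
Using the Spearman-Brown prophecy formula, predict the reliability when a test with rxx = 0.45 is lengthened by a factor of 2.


r_new = (n * rxx) / (1 + (n-1) * rxx)
r_new = (2 * 0.45) / (1 + 1 * 0.45)
r_new = 0.9 / 1.45
r_new = 0.6207

0.6207


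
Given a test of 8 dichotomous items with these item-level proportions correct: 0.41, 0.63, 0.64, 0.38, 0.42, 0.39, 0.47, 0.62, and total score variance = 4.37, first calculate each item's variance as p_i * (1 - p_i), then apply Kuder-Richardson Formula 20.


For each item, compute p_i * q_i:
  Item 1: 0.41 * 0.59 = 0.2419
  Item 2: 0.63 * 0.37 = 0.2331
  Item 3: 0.64 * 0.36 = 0.2304
  Item 4: 0.38 * 0.62 = 0.2356
  Item 5: 0.42 * 0.58 = 0.2436
  Item 6: 0.39 * 0.61 = 0.2379
  Item 7: 0.47 * 0.53 = 0.2491
  Item 8: 0.62 * 0.38 = 0.2356
Sum(p_i * q_i) = 0.2419 + 0.2331 + 0.2304 + 0.2356 + 0.2436 + 0.2379 + 0.2491 + 0.2356 = 1.9072
KR-20 = (k/(k-1)) * (1 - Sum(p_i*q_i) / Var_total)
= (8/7) * (1 - 1.9072/4.37)
= 1.1429 * 0.5636
KR-20 = 0.6441

0.6441


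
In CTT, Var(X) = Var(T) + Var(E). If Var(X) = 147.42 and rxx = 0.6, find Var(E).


var_true = rxx * var_obs = 0.6 * 147.42 = 88.452
var_error = var_obs - var_true
var_error = 147.42 - 88.452
var_error = 58.968

58.968


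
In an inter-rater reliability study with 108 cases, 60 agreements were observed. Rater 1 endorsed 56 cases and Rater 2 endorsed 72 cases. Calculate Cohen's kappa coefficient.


P_o = 60/108 = 0.555556
P_e = (56*72 + 52*36) / 11664 = 0.506173
kappa = (P_o - P_e) / (1 - P_e)
kappa = (0.555556 - 0.506173) / (1 - 0.506173)
kappa = 0.1

0.1


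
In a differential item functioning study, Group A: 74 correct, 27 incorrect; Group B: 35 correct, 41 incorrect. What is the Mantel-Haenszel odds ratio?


Odds_A = 74/27 = 2.7407
Odds_B = 35/41 = 0.8537
OR = Odds_A / Odds_B = 2.7407 / 0.8537
Exactly, OR = (74 * 41) / (27 * 35) = 3034 / 945
OR = 3.2106

3.2106


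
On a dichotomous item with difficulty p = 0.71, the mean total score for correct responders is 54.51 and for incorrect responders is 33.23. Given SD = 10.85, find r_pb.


q = 1 - p = 0.29
rpb = ((M1 - M0) / SD) * sqrt(p * q)
rpb = ((54.51 - 33.23) / 10.85) * sqrt(0.71 * 0.29)
rpb = 0.89

0.89


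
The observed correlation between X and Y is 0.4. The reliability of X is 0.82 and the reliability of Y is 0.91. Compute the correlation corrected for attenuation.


r_corrected = rxy / sqrt(rxx * ryy)
= 0.4 / sqrt(0.82 * 0.91)
= 0.4 / sqrt(0.7462)
= 0.4 / 0.863829
r_corrected = 0.4631

0.4631


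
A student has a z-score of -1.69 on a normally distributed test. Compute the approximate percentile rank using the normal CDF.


CDF(z) = 0.5 * (1 + erf(z/sqrt(2)))
erf(-1.195) = -0.909
CDF = 0.0455
Percentile rank = 0.0455 * 100 = 4.55

4.55


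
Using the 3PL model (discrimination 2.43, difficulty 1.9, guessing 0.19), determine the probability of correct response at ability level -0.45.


logit = 2.43*(-0.45 - 1.9) = -5.7105
P* = 1/(1 + exp(--5.7105)) = 0.0033
P = 0.19 + (1 - 0.19) * 0.0033
P = 0.1927

0.1927


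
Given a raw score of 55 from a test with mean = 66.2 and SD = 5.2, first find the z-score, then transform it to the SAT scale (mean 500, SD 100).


z = (X - mean) / SD = (55 - 66.2) / 5.2
z = -11.2 / 5.2
z = -2.1538
SAT-scale = SAT = 500 + 100z
Carry z at full precision (z = -11.2 / 5.2) into the conversion:
SAT-scale = 500 + 100 * (-11.2 / 5.2) = 500 + -1120 / 5.2
SAT-scale = 500 + -215.3846
SAT-scale = 284.6154

284.6154


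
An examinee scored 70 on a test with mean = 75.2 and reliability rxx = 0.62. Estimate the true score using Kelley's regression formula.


T_est = rxx * X + (1 - rxx) * mean
T_est = 0.62 * 70 + 0.38 * 75.2
T_est = 43.4 + 28.576
T_est = 71.976

71.976


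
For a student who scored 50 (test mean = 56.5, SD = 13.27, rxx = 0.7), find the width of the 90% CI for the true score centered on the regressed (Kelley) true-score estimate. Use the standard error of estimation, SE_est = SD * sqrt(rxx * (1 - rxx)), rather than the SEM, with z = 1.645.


True score estimate = 0.7*50 + 0.3*56.5 = 51.95
SE_est = SD * sqrt(rxx * (1 - rxx)) = 13.27 * sqrt(0.7 * 0.3) = 13.27 * sqrt(0.21) = 6.081078
CI = T_est +/- z * SE_est, so width = 2 * z * SE_est = 2 * 1.645 * 6.081078
Width = 20.0067

20.0067


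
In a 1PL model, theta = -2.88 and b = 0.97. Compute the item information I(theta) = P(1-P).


P = 1/(1+exp(-(-2.88-0.97))) = 0.0208
I = P*(1-P) = 0.0208 * 0.9792
I = 0.0204

0.0204


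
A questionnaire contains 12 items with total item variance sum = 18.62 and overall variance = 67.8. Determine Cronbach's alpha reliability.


alpha = (k/(k-1)) * (1 - sum(si^2)/s_total^2)
= (12/11) * (1 - 18.62/67.8)
alpha = 0.7913

0.7913


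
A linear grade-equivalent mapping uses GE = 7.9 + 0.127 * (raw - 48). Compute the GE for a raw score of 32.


raw - median = 32 - 48 = -16
slope * diff = 0.127 * -16 = -2.032
GE = 7.9 + -2.032
GE = 5.868

5.868


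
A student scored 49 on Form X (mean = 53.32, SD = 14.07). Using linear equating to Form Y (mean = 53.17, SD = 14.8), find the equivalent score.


slope = SD_Y / SD_X = 14.8 / 14.07 ~ 1.0519
intercept = mean_Y - slope * mean_X = 53.17 - (14.8 / 14.07) * 53.32 ~ -2.9164
Y = slope * X + intercept. To avoid rounding drift from the rounded slope/intercept, evaluate the equivalent form Y = mean_Y + SD_Y * (X - mean_X) / SD_X at full precision:
Y = 53.17 + 14.8 * (49 - 53.32) / 14.07
Y = 53.17 - 14.8 * 4.32 / 14.07
Y = 53.17 - 63.936 / 14.07
Y = 53.17 - 4.5441
Y = 48.6259

48.6259


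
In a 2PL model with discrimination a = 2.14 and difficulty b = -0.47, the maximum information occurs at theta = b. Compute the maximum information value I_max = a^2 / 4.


For 2PL, max info at theta = b = -0.47
I_max = a^2 / 4 = 2.14^2 / 4
= 4.5796 / 4
I_max = 1.1449

1.1449


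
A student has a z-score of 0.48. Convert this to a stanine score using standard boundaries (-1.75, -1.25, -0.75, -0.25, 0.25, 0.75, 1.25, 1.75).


Stanine boundaries: [-1.75, -1.25, -0.75, -0.25, 0.25, 0.75, 1.25, 1.75]
z = 0.48
Check each boundary:
  z >= -1.75 -> could be stanine 2
  z >= -1.25 -> could be stanine 3
  z >= -0.75 -> could be stanine 4
  z >= -0.25 -> could be stanine 5
  z >= 0.25 -> could be stanine 6
  z < 0.75
  z < 1.25
  z < 1.75
Highest qualifying boundary gives stanine = 6

6


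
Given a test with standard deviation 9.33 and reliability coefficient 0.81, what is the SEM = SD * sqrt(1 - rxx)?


SEM = SD * sqrt(1 - rxx)
SEM = 9.33 * sqrt(1 - 0.81)
SEM = 9.33 * sqrt(0.19) = 9.33 * 0.43589
SEM = 4.0669

4.0669


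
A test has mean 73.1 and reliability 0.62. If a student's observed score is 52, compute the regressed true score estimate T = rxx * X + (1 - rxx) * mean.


T_est = rxx * X + (1 - rxx) * mean
T_est = 0.62 * 52 + 0.38 * 73.1
T_est = 32.24 + 27.778
T_est = 60.018

60.018


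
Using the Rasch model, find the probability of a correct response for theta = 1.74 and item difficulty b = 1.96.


theta - b = 1.74 - 1.96 = -0.22
exp(-(theta - b)) = exp(0.22) = 1.2461
P = 1 / (1 + 1.2461)
P = 0.4452

0.4452


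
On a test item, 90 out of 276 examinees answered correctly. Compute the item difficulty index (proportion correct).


Item difficulty p = number correct / total examinees
p = 90 / 276
p = 0.3261

0.3261


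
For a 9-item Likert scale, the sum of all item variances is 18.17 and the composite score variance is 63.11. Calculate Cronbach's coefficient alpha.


alpha = (k/(k-1)) * (1 - sum(si^2)/s_total^2)
= (9/8) * (1 - 18.17/63.11)
alpha = 0.8011

0.8011


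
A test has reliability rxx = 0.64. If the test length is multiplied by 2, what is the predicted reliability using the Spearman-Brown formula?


r_new = (n * rxx) / (1 + (n-1) * rxx)
r_new = (2 * 0.64) / (1 + 1 * 0.64)
r_new = 1.28 / 1.64
r_new = 0.7805

0.7805


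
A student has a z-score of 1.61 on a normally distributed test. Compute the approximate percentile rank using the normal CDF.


CDF(z) = 0.5 * (1 + erf(z/sqrt(2)))
erf(1.1384) = 0.8926
CDF = 0.9463
Percentile rank = 0.9463 * 100 = 94.63

94.63


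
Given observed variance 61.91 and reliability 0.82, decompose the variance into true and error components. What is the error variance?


var_true = rxx * var_obs = 0.82 * 61.91 = 50.7662
var_error = var_obs - var_true
var_error = 61.91 - 50.7662
var_error = 11.1438

11.1438


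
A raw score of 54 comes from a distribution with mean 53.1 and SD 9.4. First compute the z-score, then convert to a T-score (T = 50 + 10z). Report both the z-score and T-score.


z = (X - mean) / SD = (54 - 53.1) / 9.4
z = 0.9 / 9.4
z = 0.0957
T-score = T = 50 + 10z
Carry z at full precision (z = 0.9 / 9.4) into the conversion:
T-score = 50 + 10 * (0.9 / 9.4) = 50 + 9 / 9.4
T-score = 50 + 0.9574
T-score = 50.9574

50.9574


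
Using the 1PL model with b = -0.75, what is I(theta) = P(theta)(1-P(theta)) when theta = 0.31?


P = 1/(1+exp(-(0.31--0.75))) = 0.7427
I = P*(1-P) = 0.7427 * 0.2573
I = 0.1911

0.1911


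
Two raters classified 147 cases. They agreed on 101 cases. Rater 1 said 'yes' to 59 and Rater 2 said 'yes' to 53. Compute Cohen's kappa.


P_o = 101/147 = 0.687075
P_e = (59*53 + 88*94) / 21609 = 0.527512
kappa = (P_o - P_e) / (1 - P_e)
kappa = (0.687075 - 0.527512) / (1 - 0.527512)
kappa = 0.3377

0.3377


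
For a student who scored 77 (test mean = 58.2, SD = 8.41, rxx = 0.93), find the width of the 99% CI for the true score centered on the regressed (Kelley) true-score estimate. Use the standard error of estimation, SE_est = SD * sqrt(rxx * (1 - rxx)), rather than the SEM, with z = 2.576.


True score estimate = 0.93*77 + 0.07*58.2 = 75.684
SE_est = SD * sqrt(rxx * (1 - rxx)) = 8.41 * sqrt(0.93 * 0.07) = 8.41 * sqrt(0.0651) = 2.145786
CI = T_est +/- z * SE_est, so width = 2 * z * SE_est = 2 * 2.576 * 2.145786
Width = 11.0551

11.0551


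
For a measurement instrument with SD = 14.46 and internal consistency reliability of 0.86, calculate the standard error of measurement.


SEM = SD * sqrt(1 - rxx)
SEM = 14.46 * sqrt(1 - 0.86)
SEM = 14.46 * sqrt(0.14) = 14.46 * 0.374166
SEM = 5.4104

5.4104


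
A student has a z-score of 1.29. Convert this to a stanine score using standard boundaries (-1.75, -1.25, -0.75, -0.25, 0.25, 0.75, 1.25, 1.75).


Stanine boundaries: [-1.75, -1.25, -0.75, -0.25, 0.25, 0.75, 1.25, 1.75]
z = 1.29
Check each boundary:
  z >= -1.75 -> could be stanine 2
  z >= -1.25 -> could be stanine 3
  z >= -0.75 -> could be stanine 4
  z >= -0.25 -> could be stanine 5
  z >= 0.25 -> could be stanine 6
  z >= 0.75 -> could be stanine 7
  z >= 1.25 -> could be stanine 8
  z < 1.75
Highest qualifying boundary gives stanine = 8

8


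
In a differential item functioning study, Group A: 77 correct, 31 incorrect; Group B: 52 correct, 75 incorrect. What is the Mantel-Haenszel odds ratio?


Odds_A = 77/31 = 2.4839
Odds_B = 52/75 = 0.6933
OR = Odds_A / Odds_B = 2.4839 / 0.6933
Exactly, OR = (77 * 75) / (31 * 52) = 5775 / 1612
OR = 3.5825

3.5825


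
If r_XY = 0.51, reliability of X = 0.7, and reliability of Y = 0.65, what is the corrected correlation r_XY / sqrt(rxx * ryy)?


r_corrected = rxy / sqrt(rxx * ryy)
= 0.51 / sqrt(0.7 * 0.65)
= 0.51 / sqrt(0.455)
= 0.51 / 0.674537
r_corrected = 0.7561

0.7561


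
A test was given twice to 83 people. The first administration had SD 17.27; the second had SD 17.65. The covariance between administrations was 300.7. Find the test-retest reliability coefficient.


r = cov(X,Y) / (SD_X * SD_Y)
r = 300.7 / (17.27 * 17.65)
r = 300.7 / 304.8155
r = 0.9865

0.9865


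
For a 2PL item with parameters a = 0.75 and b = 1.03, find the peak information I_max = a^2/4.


For 2PL, max info at theta = b = 1.03
I_max = a^2 / 4 = 0.75^2 / 4
= 0.5625 / 4
I_max = 0.1406

0.1406


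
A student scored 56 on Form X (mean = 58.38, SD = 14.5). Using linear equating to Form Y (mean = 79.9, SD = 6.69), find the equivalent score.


slope = SD_Y / SD_X = 6.69 / 14.5 ~ 0.4614
intercept = mean_Y - slope * mean_X = 79.9 - (6.69 / 14.5) * 58.38 ~ 52.9647
Y = slope * X + intercept. To avoid rounding drift from the rounded slope/intercept, evaluate the equivalent form Y = mean_Y + SD_Y * (X - mean_X) / SD_X at full precision:
Y = 79.9 + 6.69 * (56 - 58.38) / 14.5
Y = 79.9 - 6.69 * 2.38 / 14.5
Y = 79.9 - 15.9222 / 14.5
Y = 79.9 - 1.0981
Y = 78.8019

78.8019


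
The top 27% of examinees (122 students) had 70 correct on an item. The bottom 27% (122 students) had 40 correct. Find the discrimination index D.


p_upper = 70/122 = 0.5738
p_lower = 40/122 = 0.3279
D = 0.5738 - 0.3279 = 0.2459

0.2459


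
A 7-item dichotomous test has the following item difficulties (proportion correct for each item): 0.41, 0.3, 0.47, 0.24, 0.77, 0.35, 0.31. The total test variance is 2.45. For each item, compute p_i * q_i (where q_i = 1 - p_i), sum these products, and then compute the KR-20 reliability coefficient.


For each item, compute p_i * q_i:
  Item 1: 0.41 * 0.59 = 0.2419
  Item 2: 0.3 * 0.7 = 0.21
  Item 3: 0.47 * 0.53 = 0.2491
  Item 4: 0.24 * 0.76 = 0.1824
  Item 5: 0.77 * 0.23 = 0.1771
  Item 6: 0.35 * 0.65 = 0.2275
  Item 7: 0.31 * 0.69 = 0.2139
Sum(p_i * q_i) = 0.2419 + 0.21 + 0.2491 + 0.1824 + 0.1771 + 0.2275 + 0.2139 = 1.5019
KR-20 = (k/(k-1)) * (1 - Sum(p_i*q_i) / Var_total)
= (7/6) * (1 - 1.5019/2.45)
= 1.1667 * 0.387
KR-20 = 0.4515

0.4515


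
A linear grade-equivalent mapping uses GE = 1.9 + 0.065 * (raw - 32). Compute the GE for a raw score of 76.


raw - median = 76 - 32 = 44
slope * diff = 0.065 * 44 = 2.86
GE = 1.9 + 2.86
GE = 4.76

4.76


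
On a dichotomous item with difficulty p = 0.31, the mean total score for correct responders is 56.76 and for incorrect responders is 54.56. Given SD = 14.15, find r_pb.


q = 1 - p = 0.69
rpb = ((M1 - M0) / SD) * sqrt(p * q)
rpb = ((56.76 - 54.56) / 14.15) * sqrt(0.31 * 0.69)
rpb = 0.0719

0.0719


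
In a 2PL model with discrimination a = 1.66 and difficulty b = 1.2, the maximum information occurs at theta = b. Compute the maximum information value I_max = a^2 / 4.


For 2PL, max info at theta = b = 1.2
I_max = a^2 / 4 = 1.66^2 / 4
= 2.7556 / 4
I_max = 0.6889

0.6889


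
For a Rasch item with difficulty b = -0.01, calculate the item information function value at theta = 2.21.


P = 1/(1+exp(-(2.21--0.01))) = 0.902
I = P*(1-P) = 0.902 * 0.098
I = 0.0884

0.0884


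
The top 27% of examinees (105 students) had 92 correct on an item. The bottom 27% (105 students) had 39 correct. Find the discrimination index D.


p_upper = 92/105 = 0.8762
p_lower = 39/105 = 0.3714
D = 0.8762 - 0.3714 = 0.5048

0.5048


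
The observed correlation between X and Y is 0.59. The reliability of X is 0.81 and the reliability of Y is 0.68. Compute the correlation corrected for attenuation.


r_corrected = rxy / sqrt(rxx * ryy)
= 0.59 / sqrt(0.81 * 0.68)
= 0.59 / sqrt(0.5508)
= 0.59 / 0.742159
r_corrected = 0.795

0.795


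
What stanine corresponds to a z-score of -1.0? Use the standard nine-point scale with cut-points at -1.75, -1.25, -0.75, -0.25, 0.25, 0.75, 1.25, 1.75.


Stanine boundaries: [-1.75, -1.25, -0.75, -0.25, 0.25, 0.75, 1.25, 1.75]
z = -1.0
Check each boundary:
  z >= -1.75 -> could be stanine 2
  z >= -1.25 -> could be stanine 3
  z < -0.75
  z < -0.25
  z < 0.25
  z < 0.75
  z < 1.25
  z < 1.75
Highest qualifying boundary gives stanine = 3

3


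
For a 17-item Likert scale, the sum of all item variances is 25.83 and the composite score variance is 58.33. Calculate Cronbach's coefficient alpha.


alpha = (k/(k-1)) * (1 - sum(si^2)/s_total^2)
= (17/16) * (1 - 25.83/58.33)
alpha = 0.592

0.592


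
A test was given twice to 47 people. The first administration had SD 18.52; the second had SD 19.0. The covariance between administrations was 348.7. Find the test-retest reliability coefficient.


r = cov(X,Y) / (SD_X * SD_Y)
r = 348.7 / (18.52 * 19.0)
r = 348.7 / 351.88
r = 0.991

0.991


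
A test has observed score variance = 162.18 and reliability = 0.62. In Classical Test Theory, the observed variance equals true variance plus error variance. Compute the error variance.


var_true = rxx * var_obs = 0.62 * 162.18 = 100.5516
var_error = var_obs - var_true
var_error = 162.18 - 100.5516
var_error = 61.6284

61.6284


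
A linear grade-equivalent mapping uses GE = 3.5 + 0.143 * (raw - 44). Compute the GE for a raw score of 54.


raw - median = 54 - 44 = 10
slope * diff = 0.143 * 10 = 1.43
GE = 3.5 + 1.43
GE = 4.93

4.93


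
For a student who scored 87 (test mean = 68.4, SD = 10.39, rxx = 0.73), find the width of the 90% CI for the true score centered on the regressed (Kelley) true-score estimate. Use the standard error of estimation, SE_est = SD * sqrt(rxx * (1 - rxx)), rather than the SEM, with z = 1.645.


True score estimate = 0.73*87 + 0.27*68.4 = 81.978
SE_est = SD * sqrt(rxx * (1 - rxx)) = 10.39 * sqrt(0.73 * 0.27) = 10.39 * sqrt(0.1971) = 4.612739
CI = T_est +/- z * SE_est, so width = 2 * z * SE_est = 2 * 1.645 * 4.612739
Width = 15.1759

15.1759


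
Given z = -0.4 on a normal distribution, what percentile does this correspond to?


CDF(z) = 0.5 * (1 + erf(z/sqrt(2)))
erf(-0.2828) = -0.3108
CDF = 0.3446
Percentile rank = 0.3446 * 100 = 34.46

34.46


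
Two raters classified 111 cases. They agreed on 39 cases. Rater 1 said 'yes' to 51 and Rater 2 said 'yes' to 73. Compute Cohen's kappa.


P_o = 39/111 = 0.351351
P_e = (51*73 + 60*38) / 12321 = 0.487217
kappa = (P_o - P_e) / (1 - P_e)
kappa = (0.351351 - 0.487217) / (1 - 0.487217)
kappa = -0.265

-0.265


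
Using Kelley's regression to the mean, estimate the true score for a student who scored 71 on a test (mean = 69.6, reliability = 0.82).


T_est = rxx * X + (1 - rxx) * mean
T_est = 0.82 * 71 + 0.18 * 69.6
T_est = 58.22 + 12.528
T_est = 70.748

70.748


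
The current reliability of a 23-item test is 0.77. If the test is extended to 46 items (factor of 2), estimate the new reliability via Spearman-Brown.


r_new = (n * rxx) / (1 + (n-1) * rxx)
r_new = (2 * 0.77) / (1 + 1 * 0.77)
r_new = 1.54 / 1.77
r_new = 0.8701

0.8701


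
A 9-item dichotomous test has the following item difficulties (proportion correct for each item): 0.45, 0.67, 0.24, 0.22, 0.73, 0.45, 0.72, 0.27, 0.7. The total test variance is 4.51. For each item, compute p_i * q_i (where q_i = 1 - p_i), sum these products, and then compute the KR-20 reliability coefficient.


For each item, compute p_i * q_i:
  Item 1: 0.45 * 0.55 = 0.2475
  Item 2: 0.67 * 0.33 = 0.2211
  Item 3: 0.24 * 0.76 = 0.1824
  Item 4: 0.22 * 0.78 = 0.1716
  Item 5: 0.73 * 0.27 = 0.1971
  Item 6: 0.45 * 0.55 = 0.2475
  Item 7: 0.72 * 0.28 = 0.2016
  Item 8: 0.27 * 0.73 = 0.1971
  Item 9: 0.7 * 0.3 = 0.21
Sum(p_i * q_i) = 0.2475 + 0.2211 + 0.1824 + 0.1716 + 0.1971 + 0.2475 + 0.2016 + 0.1971 + 0.21 = 1.8759
KR-20 = (k/(k-1)) * (1 - Sum(p_i*q_i) / Var_total)
= (9/8) * (1 - 1.8759/4.51)
= 1.125 * 0.5841
KR-20 = 0.6571

0.6571


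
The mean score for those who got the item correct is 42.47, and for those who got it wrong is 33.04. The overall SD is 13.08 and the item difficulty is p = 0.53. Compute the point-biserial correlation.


q = 1 - p = 0.47
rpb = ((M1 - M0) / SD) * sqrt(p * q)
rpb = ((42.47 - 33.04) / 13.08) * sqrt(0.53 * 0.47)
rpb = 0.3598

0.3598


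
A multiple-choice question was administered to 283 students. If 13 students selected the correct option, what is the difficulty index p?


Item difficulty p = number correct / total examinees
p = 13 / 283
p = 0.0459

0.0459


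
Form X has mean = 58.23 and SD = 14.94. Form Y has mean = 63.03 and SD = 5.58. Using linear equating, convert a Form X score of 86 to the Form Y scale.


slope = SD_Y / SD_X = 5.58 / 14.94 ~ 0.3735
intercept = mean_Y - slope * mean_X = 63.03 - (5.58 / 14.94) * 58.23 ~ 41.2814
Y = slope * X + intercept. To avoid rounding drift from the rounded slope/intercept, evaluate the equivalent form Y = mean_Y + SD_Y * (X - mean_X) / SD_X at full precision:
Y = 63.03 + 5.58 * (86 - 58.23) / 14.94
Y = 63.03 + 5.58 * 27.77 / 14.94
Y = 63.03 + 154.9566 / 14.94
Y = 63.03 + 10.3719
Y = 73.4019

73.4019


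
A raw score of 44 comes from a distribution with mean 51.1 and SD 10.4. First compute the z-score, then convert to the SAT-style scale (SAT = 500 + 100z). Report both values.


z = (X - mean) / SD = (44 - 51.1) / 10.4
z = -7.1 / 10.4
z = -0.6827
SAT-scale = SAT = 500 + 100z
Carry z at full precision (z = -7.1 / 10.4) into the conversion:
SAT-scale = 500 + 100 * (-7.1 / 10.4) = 500 + -710 / 10.4
SAT-scale = 500 + -68.2692
SAT-scale = 431.7308

431.7308


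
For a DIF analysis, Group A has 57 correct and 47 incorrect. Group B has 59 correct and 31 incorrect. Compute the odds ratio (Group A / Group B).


Odds_A = 57/47 = 1.2128
Odds_B = 59/31 = 1.9032
OR = Odds_A / Odds_B = 1.2128 / 1.9032
Exactly, OR = (57 * 31) / (47 * 59) = 1767 / 2773
OR = 0.6372

0.6372


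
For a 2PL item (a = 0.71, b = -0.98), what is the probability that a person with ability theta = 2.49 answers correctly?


a*(theta - b) = 0.71 * (2.49 - -0.98) = 2.4637
exp(-2.4637) = 0.0851
P = 1 / (1 + 0.0851)
P = 0.9216

0.9216


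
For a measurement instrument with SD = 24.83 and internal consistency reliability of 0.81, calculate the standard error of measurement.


SEM = SD * sqrt(1 - rxx)
SEM = 24.83 * sqrt(1 - 0.81)
SEM = 24.83 * sqrt(0.19) = 24.83 * 0.43589
SEM = 10.8231

10.8231


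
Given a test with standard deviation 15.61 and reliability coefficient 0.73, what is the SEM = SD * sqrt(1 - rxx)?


SEM = SD * sqrt(1 - rxx)
SEM = 15.61 * sqrt(1 - 0.73)
SEM = 15.61 * sqrt(0.27) = 15.61 * 0.519615
SEM = 8.1112

8.1112


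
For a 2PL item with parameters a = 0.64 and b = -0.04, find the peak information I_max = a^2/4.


For 2PL, max info at theta = b = -0.04
I_max = a^2 / 4 = 0.64^2 / 4
= 0.4096 / 4
I_max = 0.1024

0.1024


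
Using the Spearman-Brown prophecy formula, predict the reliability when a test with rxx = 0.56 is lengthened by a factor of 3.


r_new = (n * rxx) / (1 + (n-1) * rxx)
r_new = (3 * 0.56) / (1 + 2 * 0.56)
r_new = 1.68 / 2.12
r_new = 0.7925

0.7925


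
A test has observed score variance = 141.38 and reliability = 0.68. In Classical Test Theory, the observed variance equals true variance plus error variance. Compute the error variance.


var_true = rxx * var_obs = 0.68 * 141.38 = 96.1384
var_error = var_obs - var_true
var_error = 141.38 - 96.1384
var_error = 45.2416

45.2416


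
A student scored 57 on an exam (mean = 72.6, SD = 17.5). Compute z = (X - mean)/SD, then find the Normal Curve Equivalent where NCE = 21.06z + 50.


z = (X - mean) / SD = (57 - 72.6) / 17.5
z = -15.6 / 17.5
z = -0.8914
NCE = NCE = 21.06z + 50
Carry z at full precision (z = -15.6 / 17.5) into the conversion:
NCE = 21.06 * (-15.6 / 17.5) + 50 = -328.536 / 17.5 + 50
NCE = -18.7735 + 50
NCE = 31.2265

31.2265


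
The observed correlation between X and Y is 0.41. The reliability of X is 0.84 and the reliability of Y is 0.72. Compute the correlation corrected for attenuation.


r_corrected = rxy / sqrt(rxx * ryy)
= 0.41 / sqrt(0.84 * 0.72)
= 0.41 / sqrt(0.6048)
= 0.41 / 0.777689
r_corrected = 0.5272

0.5272


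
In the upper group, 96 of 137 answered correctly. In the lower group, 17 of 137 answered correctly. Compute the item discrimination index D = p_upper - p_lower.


p_upper = 96/137 = 0.7007
p_lower = 17/137 = 0.1241
D = 0.7007 - 0.1241 = 0.5766

0.5766


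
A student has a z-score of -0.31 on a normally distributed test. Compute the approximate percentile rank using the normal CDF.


CDF(z) = 0.5 * (1 + erf(z/sqrt(2)))
erf(-0.2192) = -0.2434
CDF = 0.3783
Percentile rank = 0.3783 * 100 = 37.83

37.83


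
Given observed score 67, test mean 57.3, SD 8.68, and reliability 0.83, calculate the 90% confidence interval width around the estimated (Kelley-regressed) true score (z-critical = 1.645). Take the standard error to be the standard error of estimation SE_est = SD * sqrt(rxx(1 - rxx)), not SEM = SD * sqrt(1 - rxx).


True score estimate = 0.83*67 + 0.17*57.3 = 65.351
SE_est = SD * sqrt(rxx * (1 - rxx)) = 8.68 * sqrt(0.83 * 0.17) = 8.68 * sqrt(0.1411) = 3.260493
CI = T_est +/- z * SE_est, so width = 2 * z * SE_est = 2 * 1.645 * 3.260493
Width = 10.727

10.727


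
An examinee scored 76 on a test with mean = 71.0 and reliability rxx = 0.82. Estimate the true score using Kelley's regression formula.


T_est = rxx * X + (1 - rxx) * mean
T_est = 0.82 * 76 + 0.18 * 71.0
T_est = 62.32 + 12.78
T_est = 75.1

75.1


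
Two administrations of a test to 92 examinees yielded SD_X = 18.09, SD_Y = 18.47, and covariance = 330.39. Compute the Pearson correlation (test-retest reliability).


r = cov(X,Y) / (SD_X * SD_Y)
r = 330.39 / (18.09 * 18.47)
r = 330.39 / 334.1223
r = 0.9888

0.9888


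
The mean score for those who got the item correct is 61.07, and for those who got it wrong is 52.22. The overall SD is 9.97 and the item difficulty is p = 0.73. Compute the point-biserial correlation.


q = 1 - p = 0.27
rpb = ((M1 - M0) / SD) * sqrt(p * q)
rpb = ((61.07 - 52.22) / 9.97) * sqrt(0.73 * 0.27)
rpb = 0.3941

0.3941
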